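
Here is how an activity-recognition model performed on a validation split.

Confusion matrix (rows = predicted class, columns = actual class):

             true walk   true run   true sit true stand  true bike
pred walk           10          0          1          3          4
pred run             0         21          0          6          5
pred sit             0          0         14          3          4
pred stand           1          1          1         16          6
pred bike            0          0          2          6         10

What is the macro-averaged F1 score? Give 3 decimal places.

0.631

Per-class F1 score (2·TP/(2·TP+FP+FN)):
  walk: TP=10, FP=0+1+3+4=8, FN=0+0+1+0=1 → 20/29 = 0.6897
  run: TP=21, FP=0+0+6+5=11, FN=0+0+1+0=1 → 42/54 = 0.7778
  sit: TP=14, FP=0+0+3+4=7, FN=1+0+1+2=4 → 28/39 = 0.7179
  stand: TP=16, FP=1+1+1+6=9, FN=3+6+3+6=18 → 32/59 = 0.5424
  bike: TP=10, FP=0+0+2+6=8, FN=4+5+4+6=19 → 20/47 = 0.4255
Macro-F1 score = mean = (0.6897 + 0.7778 + 0.7179 + 0.5424 + 0.4255) / 5 = 0.631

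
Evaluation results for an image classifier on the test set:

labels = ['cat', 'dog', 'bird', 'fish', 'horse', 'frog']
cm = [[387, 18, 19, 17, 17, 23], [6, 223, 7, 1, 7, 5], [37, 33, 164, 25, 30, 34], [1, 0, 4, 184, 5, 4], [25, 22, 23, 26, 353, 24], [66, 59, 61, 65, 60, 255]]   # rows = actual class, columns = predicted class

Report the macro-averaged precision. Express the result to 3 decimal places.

Per-class precision (TP/(TP+FP)):
  cat: TP=387, FP=6+37+1+25+66=135 → 387/522 = 0.7414
  dog: TP=223, FP=18+33+0+22+59=132 → 223/355 = 0.6282
  bird: TP=164, FP=19+7+4+23+61=114 → 164/278 = 0.5899
  fish: TP=184, FP=17+1+25+26+65=134 → 184/318 = 0.5786
  horse: TP=353, FP=17+7+30+5+60=119 → 353/472 = 0.7479
  frog: TP=255, FP=23+5+34+4+24=90 → 255/345 = 0.7391
Macro-precision = mean = (0.7414 + 0.6282 + 0.5899 + 0.5786 + 0.7479 + 0.7391) / 6 = 0.671

0.671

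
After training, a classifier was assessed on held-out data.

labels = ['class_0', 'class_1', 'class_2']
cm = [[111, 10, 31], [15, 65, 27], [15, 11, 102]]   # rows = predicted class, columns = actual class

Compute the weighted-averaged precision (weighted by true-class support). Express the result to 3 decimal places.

Per-class precision (TP/(TP+FP)):
  class_0: TP=111, FP=10+31=41 → 111/152 = 0.7303
  class_1: TP=65, FP=15+27=42 → 65/107 = 0.6075
  class_2: TP=102, FP=15+11=26 → 102/128 = 0.7969
Weighted-precision = Σ (supportᵢ/N)·precisionᵢ with N=387: (141/387)·0.7303 + (86/387)·0.6075 + (160/387)·0.7969 = 0.731

0.731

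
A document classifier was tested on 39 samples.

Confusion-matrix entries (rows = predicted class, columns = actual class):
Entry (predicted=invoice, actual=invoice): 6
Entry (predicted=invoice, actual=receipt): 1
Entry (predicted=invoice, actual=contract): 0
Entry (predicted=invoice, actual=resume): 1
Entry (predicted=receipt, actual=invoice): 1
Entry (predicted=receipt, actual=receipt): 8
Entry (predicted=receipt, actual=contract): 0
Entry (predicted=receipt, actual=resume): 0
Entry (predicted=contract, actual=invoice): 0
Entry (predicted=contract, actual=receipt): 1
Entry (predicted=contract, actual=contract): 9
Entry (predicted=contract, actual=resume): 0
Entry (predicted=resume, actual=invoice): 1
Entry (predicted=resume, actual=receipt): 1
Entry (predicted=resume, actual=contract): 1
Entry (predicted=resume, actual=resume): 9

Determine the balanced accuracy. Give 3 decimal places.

0.819

Balanced accuracy = mean of per-class recall.
  invoice: recall = 6/8 = 0.7500
  receipt: recall = 8/11 = 0.7273
  contract: recall = 9/10 = 0.9000
  resume: recall = 9/10 = 0.9000
Mean = (0.7500 + 0.7273 + 0.9000 + 0.9000) / 4 = 0.819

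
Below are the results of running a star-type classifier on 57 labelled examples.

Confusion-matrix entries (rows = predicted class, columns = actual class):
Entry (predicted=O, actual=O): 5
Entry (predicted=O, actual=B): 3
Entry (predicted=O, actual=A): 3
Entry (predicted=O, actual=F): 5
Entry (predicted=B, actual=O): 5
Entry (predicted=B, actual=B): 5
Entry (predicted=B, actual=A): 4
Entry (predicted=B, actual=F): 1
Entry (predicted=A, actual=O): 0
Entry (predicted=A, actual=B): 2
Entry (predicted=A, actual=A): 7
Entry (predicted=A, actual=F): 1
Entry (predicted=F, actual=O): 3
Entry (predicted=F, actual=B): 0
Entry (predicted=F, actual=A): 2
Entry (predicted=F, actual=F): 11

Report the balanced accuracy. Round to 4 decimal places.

0.4833

Balanced accuracy = mean of per-class recall.
  O: recall = 5/13 = 0.38462
  B: recall = 5/10 = 0.50000
  A: recall = 7/16 = 0.43750
  F: recall = 11/18 = 0.61111
Mean = (0.38462 + 0.50000 + 0.43750 + 0.61111) / 4 = 0.4833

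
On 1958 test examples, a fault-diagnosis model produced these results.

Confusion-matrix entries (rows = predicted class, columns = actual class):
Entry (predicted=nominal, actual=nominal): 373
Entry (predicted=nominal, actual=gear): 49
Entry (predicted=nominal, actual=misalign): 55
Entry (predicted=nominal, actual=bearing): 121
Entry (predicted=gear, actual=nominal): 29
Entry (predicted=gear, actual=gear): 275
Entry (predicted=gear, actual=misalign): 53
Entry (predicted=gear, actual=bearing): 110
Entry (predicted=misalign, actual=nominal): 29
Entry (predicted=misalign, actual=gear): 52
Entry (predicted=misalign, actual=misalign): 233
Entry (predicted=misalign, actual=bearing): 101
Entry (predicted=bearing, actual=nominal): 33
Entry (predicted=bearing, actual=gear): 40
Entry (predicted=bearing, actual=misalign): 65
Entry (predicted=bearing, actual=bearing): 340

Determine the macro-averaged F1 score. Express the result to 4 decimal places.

0.6211

Per-class F1 score (2·TP/(2·TP+FP+FN)):
  nominal: TP=373, FP=49+55+121=225, FN=29+29+33=91 → 746/1062 = 0.70245
  gear: TP=275, FP=29+53+110=192, FN=49+52+40=141 → 550/883 = 0.62288
  misalign: TP=233, FP=29+52+101=182, FN=55+53+65=173 → 466/821 = 0.56760
  bearing: TP=340, FP=33+40+65=138, FN=121+110+101=332 → 680/1150 = 0.59130
Macro-F1 score = mean = (0.70245 + 0.62288 + 0.56760 + 0.59130) / 4 = 0.6211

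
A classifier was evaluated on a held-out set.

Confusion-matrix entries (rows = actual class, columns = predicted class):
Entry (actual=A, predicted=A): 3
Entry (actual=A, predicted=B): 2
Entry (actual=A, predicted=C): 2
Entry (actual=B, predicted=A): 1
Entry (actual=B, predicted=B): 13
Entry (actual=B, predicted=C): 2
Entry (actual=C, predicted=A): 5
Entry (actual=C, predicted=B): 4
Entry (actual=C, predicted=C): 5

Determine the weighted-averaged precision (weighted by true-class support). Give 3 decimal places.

Per-class precision (TP/(TP+FP)):
  A: TP=3, FP=1+5=6 → 3/9 = 0.3333
  B: TP=13, FP=2+4=6 → 13/19 = 0.6842
  C: TP=5, FP=2+2=4 → 5/9 = 0.5556
Weighted-precision = Σ (supportᵢ/N)·precisionᵢ with N=37: (7/37)·0.3333 + (16/37)·0.6842 + (14/37)·0.5556 = 0.569

0.569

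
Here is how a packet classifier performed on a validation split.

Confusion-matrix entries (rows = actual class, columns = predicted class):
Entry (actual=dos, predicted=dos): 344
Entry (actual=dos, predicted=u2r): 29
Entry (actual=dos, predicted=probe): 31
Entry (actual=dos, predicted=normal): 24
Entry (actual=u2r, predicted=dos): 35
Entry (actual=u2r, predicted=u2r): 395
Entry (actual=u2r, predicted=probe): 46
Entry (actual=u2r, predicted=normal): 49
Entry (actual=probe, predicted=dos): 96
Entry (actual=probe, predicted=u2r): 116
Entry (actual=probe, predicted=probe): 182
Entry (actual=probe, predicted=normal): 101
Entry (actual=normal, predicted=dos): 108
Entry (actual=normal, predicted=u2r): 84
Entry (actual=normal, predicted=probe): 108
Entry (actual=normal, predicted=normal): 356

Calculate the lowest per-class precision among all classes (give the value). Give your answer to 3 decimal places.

Per-class precision (TP/(TP+FP)):
  dos: TP=344, FP=35+96+108=239 → 344/583 = 0.5901
  u2r: TP=395, FP=29+116+84=229 → 395/624 = 0.6330
  probe: TP=182, FP=31+46+108=185 → 182/367 = 0.4959
  normal: TP=356, FP=24+49+101=174 → 356/530 = 0.6717
Lowest is class 'probe' with precision = 0.496.

0.496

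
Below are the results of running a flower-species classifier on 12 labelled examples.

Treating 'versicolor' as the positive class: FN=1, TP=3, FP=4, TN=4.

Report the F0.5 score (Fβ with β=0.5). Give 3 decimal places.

Fβ = (1+β²)·TP / ((1+β²)·TP + β²·FN + FP), with β²=1/4
= 1.25·3 / (1.25·3 + 0.25·1 + 4) = 0.469

0.469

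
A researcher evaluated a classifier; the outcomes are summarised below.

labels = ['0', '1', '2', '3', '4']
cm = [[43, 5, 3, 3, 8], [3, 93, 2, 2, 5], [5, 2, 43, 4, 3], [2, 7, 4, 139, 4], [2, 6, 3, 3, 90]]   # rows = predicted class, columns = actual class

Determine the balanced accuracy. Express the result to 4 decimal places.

Balanced accuracy = mean of per-class recall.
  0: recall = 43/55 = 0.78182
  1: recall = 93/113 = 0.82301
  2: recall = 43/55 = 0.78182
  3: recall = 139/151 = 0.92053
  4: recall = 90/110 = 0.81818
Mean = (0.78182 + 0.82301 + 0.78182 + 0.92053 + 0.81818) / 5 = 0.8251

0.8251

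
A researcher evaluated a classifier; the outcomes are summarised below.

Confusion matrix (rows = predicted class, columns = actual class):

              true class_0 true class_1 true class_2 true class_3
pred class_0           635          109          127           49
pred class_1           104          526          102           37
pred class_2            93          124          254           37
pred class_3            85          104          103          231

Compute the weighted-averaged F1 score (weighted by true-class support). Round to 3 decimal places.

0.606

Per-class F1 score (2·TP/(2·TP+FP+FN)):
  class_0: TP=635, FP=109+127+49=285, FN=104+93+85=282 → 1270/1837 = 0.6913
  class_1: TP=526, FP=104+102+37=243, FN=109+124+104=337 → 1052/1632 = 0.6446
  class_2: TP=254, FP=93+124+37=254, FN=127+102+103=332 → 508/1094 = 0.4644
  class_3: TP=231, FP=85+104+103=292, FN=49+37+37=123 → 462/877 = 0.5268
Weighted-F1 score = Σ (supportᵢ/N)·F1 scoreᵢ with N=2720: (917/2720)·0.6913 + (863/2720)·0.6446 + (586/2720)·0.4644 + (354/2720)·0.5268 = 0.606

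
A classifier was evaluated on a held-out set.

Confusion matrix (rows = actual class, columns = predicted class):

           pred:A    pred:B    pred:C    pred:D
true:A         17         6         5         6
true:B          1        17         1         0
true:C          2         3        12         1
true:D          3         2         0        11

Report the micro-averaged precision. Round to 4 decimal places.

0.6552

Micro-averaging pools counts across classes: ΣTP=57, ΣFP=30, ΣFN=30.
Micro-precision = TP/(TP+FP) on pooled counts = 0.6552 (equals overall accuracy in single-label multiclass).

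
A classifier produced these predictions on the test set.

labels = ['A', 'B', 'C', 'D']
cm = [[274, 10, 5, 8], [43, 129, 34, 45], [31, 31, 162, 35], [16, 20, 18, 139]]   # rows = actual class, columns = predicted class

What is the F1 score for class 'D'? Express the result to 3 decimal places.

F1 score = 2·TP/(2·TP+FP+FN).
D: TP=139, FP=8+45+35=88, FN=16+20+18=54 → 278/420 = 0.6619

0.662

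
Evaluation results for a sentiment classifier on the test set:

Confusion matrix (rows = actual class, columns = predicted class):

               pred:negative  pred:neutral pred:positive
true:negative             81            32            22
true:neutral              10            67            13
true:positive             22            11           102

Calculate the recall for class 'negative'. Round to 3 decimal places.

recall = TP/(TP+FN).
negative: TP=81, FN=32+22=54 → 81/135 = 0.6000

0.600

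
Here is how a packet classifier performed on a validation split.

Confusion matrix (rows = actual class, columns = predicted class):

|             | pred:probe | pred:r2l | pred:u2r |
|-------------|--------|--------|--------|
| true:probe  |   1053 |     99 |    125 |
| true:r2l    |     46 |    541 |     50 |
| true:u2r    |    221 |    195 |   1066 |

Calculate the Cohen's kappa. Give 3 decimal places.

Observed agreement pₒ = trace/N = 2660/3396 = 0.7833
Expected agreement pₑ = Σ (rowᵢ·colᵢ)/N² = (1277·1320 + 637·835 + 1482·1241)/3396² = 0.3518
κ = (pₒ − pₑ)/(1 − pₑ) = (0.7833 − 0.3518)/(1 − 0.3518) = 0.666

0.666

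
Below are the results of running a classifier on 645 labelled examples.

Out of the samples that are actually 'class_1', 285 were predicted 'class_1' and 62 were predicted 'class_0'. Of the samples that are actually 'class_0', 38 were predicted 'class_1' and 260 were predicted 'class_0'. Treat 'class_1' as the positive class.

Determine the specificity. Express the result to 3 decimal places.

0.872

Specificity = TN/(TN+FP) = 260/(260+38) = 0.872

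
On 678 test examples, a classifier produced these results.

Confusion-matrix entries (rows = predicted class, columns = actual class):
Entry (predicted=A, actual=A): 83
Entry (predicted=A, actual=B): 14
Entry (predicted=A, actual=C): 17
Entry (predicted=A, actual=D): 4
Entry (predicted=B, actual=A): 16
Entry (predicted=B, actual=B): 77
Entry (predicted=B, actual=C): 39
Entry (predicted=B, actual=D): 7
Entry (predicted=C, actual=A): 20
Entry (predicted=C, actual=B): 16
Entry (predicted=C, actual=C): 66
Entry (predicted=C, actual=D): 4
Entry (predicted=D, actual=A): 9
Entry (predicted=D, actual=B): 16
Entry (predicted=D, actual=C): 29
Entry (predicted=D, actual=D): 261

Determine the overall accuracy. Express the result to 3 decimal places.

Accuracy = trace / total = (83+77+66+261=487) / 678 = 487/678 = 0.718

0.718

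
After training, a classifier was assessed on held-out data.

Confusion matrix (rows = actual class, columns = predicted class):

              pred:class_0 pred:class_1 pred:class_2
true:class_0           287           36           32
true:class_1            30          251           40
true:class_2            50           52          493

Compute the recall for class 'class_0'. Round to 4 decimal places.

0.8085

Treat 'class_0' as positive and all other classes as negative.
recall = TP/(TP+FN).
class_0: TP=287, FN=36+32=68 → 287/355 = 0.80845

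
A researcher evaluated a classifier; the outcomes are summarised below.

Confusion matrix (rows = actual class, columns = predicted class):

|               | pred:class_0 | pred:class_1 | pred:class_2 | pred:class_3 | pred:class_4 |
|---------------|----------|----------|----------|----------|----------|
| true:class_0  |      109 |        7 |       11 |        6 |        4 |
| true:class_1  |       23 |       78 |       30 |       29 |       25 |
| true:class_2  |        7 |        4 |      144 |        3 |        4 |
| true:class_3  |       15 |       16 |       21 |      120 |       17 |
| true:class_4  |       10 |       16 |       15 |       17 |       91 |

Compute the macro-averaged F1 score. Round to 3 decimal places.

0.655

Per-class F1 score (2·TP/(2·TP+FP+FN)):
  class_0: TP=109, FP=23+7+15+10=55, FN=7+11+6+4=28 → 218/301 = 0.7243
  class_1: TP=78, FP=7+4+16+16=43, FN=23+30+29+25=107 → 156/306 = 0.5098
  class_2: TP=144, FP=11+30+21+15=77, FN=7+4+3+4=18 → 288/383 = 0.7520
  class_3: TP=120, FP=6+29+3+17=55, FN=15+16+21+17=69 → 240/364 = 0.6593
  class_4: TP=91, FP=4+25+4+17=50, FN=10+16+15+17=58 → 182/290 = 0.6276
Macro-F1 score = mean = (0.7243 + 0.5098 + 0.7520 + 0.6593 + 0.6276) / 5 = 0.655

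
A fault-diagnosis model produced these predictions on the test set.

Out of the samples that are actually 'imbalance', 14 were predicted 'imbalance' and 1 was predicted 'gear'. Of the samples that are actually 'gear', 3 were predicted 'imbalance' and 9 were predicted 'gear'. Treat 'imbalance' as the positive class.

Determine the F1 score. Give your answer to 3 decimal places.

Precision = TP/(TP+FP) = 14/17 = 0.8235
Recall = TP/(TP+FN) = 14/15 = 0.9333
F1 = 2·TP/(2·TP+FP+FN) = 28/32 = 0.875

0.875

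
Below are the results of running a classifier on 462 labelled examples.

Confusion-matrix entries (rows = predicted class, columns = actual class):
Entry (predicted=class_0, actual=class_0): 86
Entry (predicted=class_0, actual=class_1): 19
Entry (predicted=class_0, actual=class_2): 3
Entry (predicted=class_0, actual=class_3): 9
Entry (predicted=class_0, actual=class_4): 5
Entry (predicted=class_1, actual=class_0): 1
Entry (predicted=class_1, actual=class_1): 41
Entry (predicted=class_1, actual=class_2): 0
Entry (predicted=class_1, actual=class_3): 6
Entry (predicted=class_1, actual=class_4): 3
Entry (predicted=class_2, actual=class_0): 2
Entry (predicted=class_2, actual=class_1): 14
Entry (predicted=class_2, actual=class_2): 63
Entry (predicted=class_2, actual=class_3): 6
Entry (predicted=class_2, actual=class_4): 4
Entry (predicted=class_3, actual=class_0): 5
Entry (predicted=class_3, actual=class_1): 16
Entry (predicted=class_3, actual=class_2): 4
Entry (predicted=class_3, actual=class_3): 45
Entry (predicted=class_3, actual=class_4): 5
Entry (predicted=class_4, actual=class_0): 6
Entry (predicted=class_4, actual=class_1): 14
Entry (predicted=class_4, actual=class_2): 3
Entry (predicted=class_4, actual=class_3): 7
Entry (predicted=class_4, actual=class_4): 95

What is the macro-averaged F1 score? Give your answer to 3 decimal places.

0.698

Per-class F1 score (2·TP/(2·TP+FP+FN)):
  class_0: TP=86, FP=19+3+9+5=36, FN=1+2+5+6=14 → 172/222 = 0.7748
  class_1: TP=41, FP=1+0+6+3=10, FN=19+14+16+14=63 → 82/155 = 0.5290
  class_2: TP=63, FP=2+14+6+4=26, FN=3+0+4+3=10 → 126/162 = 0.7778
  class_3: TP=45, FP=5+16+4+5=30, FN=9+6+6+7=28 → 90/148 = 0.6081
  class_4: TP=95, FP=6+14+3+7=30, FN=5+3+4+5=17 → 190/237 = 0.8017
Macro-F1 score = mean = (0.7748 + 0.5290 + 0.7778 + 0.6081 + 0.8017) / 5 = 0.698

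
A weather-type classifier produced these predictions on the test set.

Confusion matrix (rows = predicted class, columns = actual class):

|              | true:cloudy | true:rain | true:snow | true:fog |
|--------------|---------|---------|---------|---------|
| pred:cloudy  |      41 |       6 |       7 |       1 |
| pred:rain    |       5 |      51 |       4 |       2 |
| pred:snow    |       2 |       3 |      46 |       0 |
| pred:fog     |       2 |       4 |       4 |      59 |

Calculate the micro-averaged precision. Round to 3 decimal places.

Micro-averaging pools counts across classes: ΣTP=197, ΣFP=40, ΣFN=40.
Micro-precision = TP/(TP+FP) on pooled counts = 0.831 (equals overall accuracy in single-label multiclass).

0.831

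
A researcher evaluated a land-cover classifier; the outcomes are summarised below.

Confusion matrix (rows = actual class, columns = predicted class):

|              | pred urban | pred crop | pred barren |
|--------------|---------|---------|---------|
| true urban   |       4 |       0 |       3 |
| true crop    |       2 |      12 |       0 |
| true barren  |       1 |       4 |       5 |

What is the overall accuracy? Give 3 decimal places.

0.677

Accuracy = trace / total = (4+12+5=21) / 31 = 21/31 = 0.677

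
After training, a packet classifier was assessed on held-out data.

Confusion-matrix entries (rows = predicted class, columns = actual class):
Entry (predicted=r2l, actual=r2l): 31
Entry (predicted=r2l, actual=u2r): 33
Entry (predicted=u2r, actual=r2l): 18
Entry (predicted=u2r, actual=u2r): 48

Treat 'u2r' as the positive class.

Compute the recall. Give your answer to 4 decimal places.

0.5926

Recall = TP/(TP+FN) = 48/(48+33) = 48/81 = 0.5926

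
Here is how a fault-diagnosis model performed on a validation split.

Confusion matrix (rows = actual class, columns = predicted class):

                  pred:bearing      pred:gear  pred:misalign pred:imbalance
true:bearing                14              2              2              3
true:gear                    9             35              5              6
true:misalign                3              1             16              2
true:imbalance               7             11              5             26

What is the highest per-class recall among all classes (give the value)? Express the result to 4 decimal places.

0.7273

Per-class recall (TP/(TP+FN)):
  bearing: TP=14, FN=2+2+3=7 → 14/21 = 0.66667
  gear: TP=35, FN=9+5+6=20 → 35/55 = 0.63636
  misalign: TP=16, FN=3+1+2=6 → 16/22 = 0.72727
  imbalance: TP=26, FN=7+11+5=23 → 26/49 = 0.53061
Highest is class 'misalign' with recall = 0.7273.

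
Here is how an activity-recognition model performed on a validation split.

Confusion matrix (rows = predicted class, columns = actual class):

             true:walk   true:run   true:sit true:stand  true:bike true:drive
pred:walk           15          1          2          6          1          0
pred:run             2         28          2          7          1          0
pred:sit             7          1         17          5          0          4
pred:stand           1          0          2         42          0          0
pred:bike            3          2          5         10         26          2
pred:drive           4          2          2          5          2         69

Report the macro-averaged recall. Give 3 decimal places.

Per-class recall (TP/(TP+FN)):
  walk: TP=15, FN=2+7+1+3+4=17 → 15/32 = 0.4688
  run: TP=28, FN=1+1+0+2+2=6 → 28/34 = 0.8235
  sit: TP=17, FN=2+2+2+5+2=13 → 17/30 = 0.5667
  stand: TP=42, FN=6+7+5+10+5=33 → 42/75 = 0.5600
  bike: TP=26, FN=1+1+0+0+2=4 → 26/30 = 0.8667
  drive: TP=69, FN=0+0+4+0+2=6 → 69/75 = 0.9200
Macro-recall = mean = (0.4688 + 0.8235 + 0.5667 + 0.5600 + 0.8667 + 0.9200) / 6 = 0.701

0.701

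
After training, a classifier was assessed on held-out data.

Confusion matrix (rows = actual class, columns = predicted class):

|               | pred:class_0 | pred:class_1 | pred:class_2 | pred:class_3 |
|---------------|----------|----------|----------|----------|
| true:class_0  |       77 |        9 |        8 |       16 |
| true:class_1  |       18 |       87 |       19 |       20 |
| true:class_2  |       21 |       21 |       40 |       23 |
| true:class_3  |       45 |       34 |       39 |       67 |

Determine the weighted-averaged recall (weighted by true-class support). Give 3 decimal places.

0.498

Per-class recall (TP/(TP+FN)):
  class_0: TP=77, FN=9+8+16=33 → 77/110 = 0.7000
  class_1: TP=87, FN=18+19+20=57 → 87/144 = 0.6042
  class_2: TP=40, FN=21+21+23=65 → 40/105 = 0.3810
  class_3: TP=67, FN=45+34+39=118 → 67/185 = 0.3622
Weighted-recall = Σ (supportᵢ/N)·recallᵢ with N=544: (110/544)·0.7000 + (144/544)·0.6042 + (105/544)·0.3810 + (185/544)·0.3622 = 0.498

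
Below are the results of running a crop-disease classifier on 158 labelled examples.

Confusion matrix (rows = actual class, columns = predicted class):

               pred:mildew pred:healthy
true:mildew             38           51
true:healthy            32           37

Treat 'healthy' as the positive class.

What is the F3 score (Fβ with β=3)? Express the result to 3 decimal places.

Fβ = (1+β²)·TP / ((1+β²)·TP + β²·FN + FP), with β²=9
= 10·37 / (10·37 + 9·32 + 51) = 0.522

0.522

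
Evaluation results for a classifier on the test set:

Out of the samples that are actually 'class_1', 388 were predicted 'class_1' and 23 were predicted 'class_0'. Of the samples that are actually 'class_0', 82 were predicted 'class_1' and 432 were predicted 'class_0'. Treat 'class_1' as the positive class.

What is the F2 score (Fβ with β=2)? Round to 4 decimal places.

0.9177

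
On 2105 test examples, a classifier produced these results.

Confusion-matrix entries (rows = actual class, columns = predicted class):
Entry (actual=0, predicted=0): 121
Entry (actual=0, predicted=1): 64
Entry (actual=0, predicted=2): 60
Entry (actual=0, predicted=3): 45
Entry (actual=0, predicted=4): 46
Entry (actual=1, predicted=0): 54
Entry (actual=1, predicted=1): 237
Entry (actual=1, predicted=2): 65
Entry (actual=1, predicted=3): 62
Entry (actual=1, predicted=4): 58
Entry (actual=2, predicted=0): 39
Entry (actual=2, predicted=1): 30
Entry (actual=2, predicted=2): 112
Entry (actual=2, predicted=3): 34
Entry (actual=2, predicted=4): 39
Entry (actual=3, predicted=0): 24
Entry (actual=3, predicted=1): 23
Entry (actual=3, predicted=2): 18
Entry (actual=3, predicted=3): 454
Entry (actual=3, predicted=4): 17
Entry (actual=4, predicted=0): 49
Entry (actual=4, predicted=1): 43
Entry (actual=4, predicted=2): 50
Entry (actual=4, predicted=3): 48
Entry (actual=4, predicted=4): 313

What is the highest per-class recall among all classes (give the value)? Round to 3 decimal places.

Per-class recall (TP/(TP+FN)):
  0: TP=121, FN=64+60+45+46=215 → 121/336 = 0.3601
  1: TP=237, FN=54+65+62+58=239 → 237/476 = 0.4979
  2: TP=112, FN=39+30+34+39=142 → 112/254 = 0.4409
  3: TP=454, FN=24+23+18+17=82 → 454/536 = 0.8470
  4: TP=313, FN=49+43+50+48=190 → 313/503 = 0.6223
Highest is class '3' with recall = 0.847.

0.847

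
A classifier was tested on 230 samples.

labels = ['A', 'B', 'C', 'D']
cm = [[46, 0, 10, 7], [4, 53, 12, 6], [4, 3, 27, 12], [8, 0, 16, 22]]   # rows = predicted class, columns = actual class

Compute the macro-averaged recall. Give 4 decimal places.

0.6430

Per-class recall (TP/(TP+FN)):
  A: TP=46, FN=4+4+8=16 → 46/62 = 0.74194
  B: TP=53, FN=0+3+0=3 → 53/56 = 0.94643
  C: TP=27, FN=10+12+16=38 → 27/65 = 0.41538
  D: TP=22, FN=7+6+12=25 → 22/47 = 0.46809
Macro-recall = mean = (0.74194 + 0.94643 + 0.41538 + 0.46809) / 4 = 0.6430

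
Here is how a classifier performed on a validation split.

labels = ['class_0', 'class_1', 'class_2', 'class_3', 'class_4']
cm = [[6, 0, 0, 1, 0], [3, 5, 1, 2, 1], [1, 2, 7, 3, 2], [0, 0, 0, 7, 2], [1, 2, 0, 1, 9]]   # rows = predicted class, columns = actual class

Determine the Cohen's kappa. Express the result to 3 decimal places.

Observed agreement pₒ = trace/N = 34/56 = 0.6071
Expected agreement pₑ = Σ (rowᵢ·colᵢ)/N² = (11·7 + 9·12 + 8·15 + 14·9 + 14·13)/56² = 0.1955
κ = (pₒ − pₑ)/(1 − pₑ) = (0.6071 − 0.1955)/(1 − 0.1955) = 0.512

0.512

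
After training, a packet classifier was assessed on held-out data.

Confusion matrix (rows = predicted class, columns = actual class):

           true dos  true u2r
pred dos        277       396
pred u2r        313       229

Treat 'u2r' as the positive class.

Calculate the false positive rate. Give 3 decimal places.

0.531

FPR = FP/(FP+TN) = 313/(313+277) = 0.531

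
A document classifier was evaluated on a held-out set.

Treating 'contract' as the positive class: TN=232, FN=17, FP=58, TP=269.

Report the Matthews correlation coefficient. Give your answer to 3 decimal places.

MCC = (TP·TN − FP·FN) / √((TP+FP)(TP+FN)(TN+FP)(TN+FN))
Numerator = 269·232 − 58·17 = 61422
Denominator = √(327·286·290·249) = √6753223620 = 82177.9996
MCC = 61422 / 82177.9996 = 0.747

0.747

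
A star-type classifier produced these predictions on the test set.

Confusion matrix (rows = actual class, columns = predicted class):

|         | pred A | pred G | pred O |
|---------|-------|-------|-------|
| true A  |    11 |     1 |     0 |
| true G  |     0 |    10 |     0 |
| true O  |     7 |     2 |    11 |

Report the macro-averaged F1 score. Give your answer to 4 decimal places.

0.7709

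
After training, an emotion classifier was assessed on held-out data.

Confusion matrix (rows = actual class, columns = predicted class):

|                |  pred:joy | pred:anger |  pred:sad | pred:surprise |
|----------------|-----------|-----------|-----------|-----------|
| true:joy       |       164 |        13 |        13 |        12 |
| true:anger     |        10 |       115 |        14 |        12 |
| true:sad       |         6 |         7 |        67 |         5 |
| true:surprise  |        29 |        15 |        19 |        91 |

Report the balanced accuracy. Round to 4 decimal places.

Balanced accuracy = mean of per-class recall.
  joy: recall = 164/202 = 0.81188
  anger: recall = 115/151 = 0.76159
  sad: recall = 67/85 = 0.78824
  surprise: recall = 91/154 = 0.59091
Mean = (0.81188 + 0.76159 + 0.78824 + 0.59091) / 4 = 0.7382

0.7382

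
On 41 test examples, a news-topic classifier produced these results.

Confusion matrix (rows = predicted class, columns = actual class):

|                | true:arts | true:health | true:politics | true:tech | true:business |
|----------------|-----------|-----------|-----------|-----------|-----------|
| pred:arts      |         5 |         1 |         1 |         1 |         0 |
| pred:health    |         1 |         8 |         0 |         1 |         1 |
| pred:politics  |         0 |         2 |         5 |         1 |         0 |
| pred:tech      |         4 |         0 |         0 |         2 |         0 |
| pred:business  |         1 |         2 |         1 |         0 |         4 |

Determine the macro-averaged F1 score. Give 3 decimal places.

0.568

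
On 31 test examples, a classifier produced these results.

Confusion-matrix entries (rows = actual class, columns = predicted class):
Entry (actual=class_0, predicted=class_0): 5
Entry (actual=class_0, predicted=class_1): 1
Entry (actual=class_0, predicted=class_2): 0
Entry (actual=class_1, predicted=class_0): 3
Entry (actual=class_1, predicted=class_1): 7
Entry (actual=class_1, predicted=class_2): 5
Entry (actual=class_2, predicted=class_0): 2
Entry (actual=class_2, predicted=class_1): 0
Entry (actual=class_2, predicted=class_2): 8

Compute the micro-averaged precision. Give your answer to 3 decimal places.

Micro-averaging pools counts across classes: ΣTP=20, ΣFP=11, ΣFN=11.
Micro-precision = TP/(TP+FP) on pooled counts = 0.645 (equals overall accuracy in single-label multiclass).

0.645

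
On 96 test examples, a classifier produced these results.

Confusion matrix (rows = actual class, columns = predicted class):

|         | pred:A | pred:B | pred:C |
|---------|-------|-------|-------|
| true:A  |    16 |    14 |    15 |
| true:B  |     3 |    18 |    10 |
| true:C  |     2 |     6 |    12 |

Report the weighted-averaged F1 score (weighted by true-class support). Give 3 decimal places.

Per-class F1 score (2·TP/(2·TP+FP+FN)):
  A: TP=16, FP=3+2=5, FN=14+15=29 → 32/66 = 0.4848
  B: TP=18, FP=14+6=20, FN=3+10=13 → 36/69 = 0.5217
  C: TP=12, FP=15+10=25, FN=2+6=8 → 24/57 = 0.4211
Weighted-F1 score = Σ (supportᵢ/N)·F1 scoreᵢ with N=96: (45/96)·0.4848 + (31/96)·0.5217 + (20/96)·0.4211 = 0.483

0.483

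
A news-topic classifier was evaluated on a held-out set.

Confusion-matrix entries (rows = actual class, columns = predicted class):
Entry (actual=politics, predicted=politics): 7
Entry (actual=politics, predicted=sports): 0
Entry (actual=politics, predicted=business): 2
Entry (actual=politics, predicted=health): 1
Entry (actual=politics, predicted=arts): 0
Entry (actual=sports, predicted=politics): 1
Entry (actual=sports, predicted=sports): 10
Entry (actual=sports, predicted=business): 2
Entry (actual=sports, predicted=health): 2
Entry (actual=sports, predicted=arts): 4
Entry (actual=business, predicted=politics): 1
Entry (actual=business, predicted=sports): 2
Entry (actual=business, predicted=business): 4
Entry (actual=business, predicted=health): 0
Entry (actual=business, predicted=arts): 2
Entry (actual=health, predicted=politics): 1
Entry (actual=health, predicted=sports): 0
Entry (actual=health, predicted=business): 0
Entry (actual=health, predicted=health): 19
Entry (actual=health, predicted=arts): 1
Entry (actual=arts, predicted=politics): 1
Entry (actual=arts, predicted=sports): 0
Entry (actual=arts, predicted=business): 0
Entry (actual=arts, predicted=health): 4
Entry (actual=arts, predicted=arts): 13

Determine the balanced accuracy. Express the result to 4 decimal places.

0.6595

Balanced accuracy = mean of per-class recall.
  politics: recall = 7/10 = 0.70000
  sports: recall = 10/19 = 0.52632
  business: recall = 4/9 = 0.44444
  health: recall = 19/21 = 0.90476
  arts: recall = 13/18 = 0.72222
Mean = (0.70000 + 0.52632 + 0.44444 + 0.90476 + 0.72222) / 5 = 0.6595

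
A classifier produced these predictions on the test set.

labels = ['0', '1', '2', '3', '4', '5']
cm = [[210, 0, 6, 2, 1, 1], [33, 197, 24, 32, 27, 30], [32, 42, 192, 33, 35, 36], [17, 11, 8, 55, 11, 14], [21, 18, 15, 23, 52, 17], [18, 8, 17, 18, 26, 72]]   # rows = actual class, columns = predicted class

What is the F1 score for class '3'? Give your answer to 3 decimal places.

0.394

F1 score = 2·TP/(2·TP+FP+FN).
3: TP=55, FP=2+32+33+23+18=108, FN=17+11+8+11+14=61 → 110/279 = 0.3943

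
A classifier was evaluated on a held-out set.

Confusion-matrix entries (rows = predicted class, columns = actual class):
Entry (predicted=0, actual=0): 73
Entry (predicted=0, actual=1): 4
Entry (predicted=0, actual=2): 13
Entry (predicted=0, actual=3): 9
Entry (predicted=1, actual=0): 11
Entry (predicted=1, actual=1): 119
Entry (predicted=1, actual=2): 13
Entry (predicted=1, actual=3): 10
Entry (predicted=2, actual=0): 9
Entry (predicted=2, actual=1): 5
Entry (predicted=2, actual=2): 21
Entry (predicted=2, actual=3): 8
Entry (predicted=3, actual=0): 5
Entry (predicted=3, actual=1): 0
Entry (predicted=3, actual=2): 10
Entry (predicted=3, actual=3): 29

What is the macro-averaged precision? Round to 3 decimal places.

Per-class precision (TP/(TP+FP)):
  0: TP=73, FP=4+13+9=26 → 73/99 = 0.7374
  1: TP=119, FP=11+13+10=34 → 119/153 = 0.7778
  2: TP=21, FP=9+5+8=22 → 21/43 = 0.4884
  3: TP=29, FP=5+0+10=15 → 29/44 = 0.6591
Macro-precision = mean = (0.7374 + 0.7778 + 0.4884 + 0.6591) / 4 = 0.666

0.666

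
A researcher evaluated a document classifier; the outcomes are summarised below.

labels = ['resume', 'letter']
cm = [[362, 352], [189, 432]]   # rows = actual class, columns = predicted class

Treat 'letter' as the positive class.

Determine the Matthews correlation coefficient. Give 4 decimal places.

0.2053

MCC = (TP·TN − FP·FN) / √((TP+FP)(TP+FN)(TN+FP)(TN+FN))
Numerator = 432·362 − 352·189 = 89856
Denominator = √(784·621·714·551) = √191539113696 = 437651.8179
MCC = 89856 / 437651.8179 = 0.2053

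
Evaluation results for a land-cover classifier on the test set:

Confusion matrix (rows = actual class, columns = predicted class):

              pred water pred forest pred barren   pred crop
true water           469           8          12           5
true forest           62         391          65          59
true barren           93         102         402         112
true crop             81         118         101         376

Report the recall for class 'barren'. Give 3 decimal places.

One-vs-rest for 'barren': TP = diagonal; FP = other classes predicted 'barren'; FN = 'barren' predicted as other.
recall = TP/(TP+FN).
barren: TP=402, FN=93+102+112=307 → 402/709 = 0.5670

0.567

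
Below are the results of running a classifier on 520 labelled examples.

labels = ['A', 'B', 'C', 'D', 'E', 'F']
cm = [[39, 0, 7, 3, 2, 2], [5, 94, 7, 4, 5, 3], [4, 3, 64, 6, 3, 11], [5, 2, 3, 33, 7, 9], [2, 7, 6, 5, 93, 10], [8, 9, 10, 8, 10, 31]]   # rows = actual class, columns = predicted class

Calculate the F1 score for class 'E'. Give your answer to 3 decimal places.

0.765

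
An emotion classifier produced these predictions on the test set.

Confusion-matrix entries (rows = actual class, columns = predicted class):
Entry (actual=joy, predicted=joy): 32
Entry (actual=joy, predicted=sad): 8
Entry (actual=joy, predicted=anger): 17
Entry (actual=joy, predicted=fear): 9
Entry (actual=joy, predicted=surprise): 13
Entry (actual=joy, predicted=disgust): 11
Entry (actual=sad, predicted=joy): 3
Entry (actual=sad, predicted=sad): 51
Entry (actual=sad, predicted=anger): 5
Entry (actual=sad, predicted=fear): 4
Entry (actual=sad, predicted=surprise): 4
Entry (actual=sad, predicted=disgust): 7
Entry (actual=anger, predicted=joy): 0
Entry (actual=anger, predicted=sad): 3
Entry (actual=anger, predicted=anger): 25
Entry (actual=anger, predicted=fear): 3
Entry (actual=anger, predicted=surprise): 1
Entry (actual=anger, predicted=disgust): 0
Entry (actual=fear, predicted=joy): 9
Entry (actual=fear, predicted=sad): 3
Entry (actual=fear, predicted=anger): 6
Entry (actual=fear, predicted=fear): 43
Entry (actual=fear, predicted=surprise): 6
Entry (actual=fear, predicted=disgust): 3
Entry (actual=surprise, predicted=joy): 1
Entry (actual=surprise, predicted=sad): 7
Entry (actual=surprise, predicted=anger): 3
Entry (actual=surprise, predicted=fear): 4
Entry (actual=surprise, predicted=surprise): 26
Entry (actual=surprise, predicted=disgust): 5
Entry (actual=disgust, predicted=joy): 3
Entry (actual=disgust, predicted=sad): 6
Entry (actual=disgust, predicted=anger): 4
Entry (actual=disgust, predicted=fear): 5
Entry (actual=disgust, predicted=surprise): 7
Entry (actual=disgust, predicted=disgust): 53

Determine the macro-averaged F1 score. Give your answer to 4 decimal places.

0.5803

Per-class F1 score (2·TP/(2·TP+FP+FN)):
  joy: TP=32, FP=3+0+9+1+3=16, FN=8+17+9+13+11=58 → 64/138 = 0.46377
  sad: TP=51, FP=8+3+3+7+6=27, FN=3+5+4+4+7=23 → 102/152 = 0.67105
  anger: TP=25, FP=17+5+6+3+4=35, FN=0+3+3+1+0=7 → 50/92 = 0.54348
  fear: TP=43, FP=9+4+3+4+5=25, FN=9+3+6+6+3=27 → 86/138 = 0.62319
  surprise: TP=26, FP=13+4+1+6+7=31, FN=1+7+3+4+5=20 → 52/103 = 0.50485
  disgust: TP=53, FP=11+7+0+3+5=26, FN=3+6+4+5+7=25 → 106/157 = 0.67516
Macro-F1 score = mean = (0.46377 + 0.67105 + 0.54348 + 0.62319 + 0.50485 + 0.67516) / 6 = 0.5803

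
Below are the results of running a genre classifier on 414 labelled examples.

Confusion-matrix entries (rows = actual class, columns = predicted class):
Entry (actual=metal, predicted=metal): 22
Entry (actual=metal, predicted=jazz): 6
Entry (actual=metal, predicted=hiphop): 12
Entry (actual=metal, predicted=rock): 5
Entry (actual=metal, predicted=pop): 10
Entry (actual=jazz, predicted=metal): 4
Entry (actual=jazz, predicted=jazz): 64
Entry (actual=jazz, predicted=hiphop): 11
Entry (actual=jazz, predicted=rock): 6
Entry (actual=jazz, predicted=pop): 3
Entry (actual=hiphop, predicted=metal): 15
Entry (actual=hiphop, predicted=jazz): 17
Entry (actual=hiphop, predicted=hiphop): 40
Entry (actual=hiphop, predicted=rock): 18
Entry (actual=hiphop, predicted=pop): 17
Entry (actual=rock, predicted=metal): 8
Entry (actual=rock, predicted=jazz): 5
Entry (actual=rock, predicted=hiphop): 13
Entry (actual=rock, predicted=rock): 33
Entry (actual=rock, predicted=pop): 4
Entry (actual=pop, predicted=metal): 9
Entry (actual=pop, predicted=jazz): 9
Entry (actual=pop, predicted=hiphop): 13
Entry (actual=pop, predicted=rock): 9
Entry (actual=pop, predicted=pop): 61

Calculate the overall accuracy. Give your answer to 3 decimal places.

0.531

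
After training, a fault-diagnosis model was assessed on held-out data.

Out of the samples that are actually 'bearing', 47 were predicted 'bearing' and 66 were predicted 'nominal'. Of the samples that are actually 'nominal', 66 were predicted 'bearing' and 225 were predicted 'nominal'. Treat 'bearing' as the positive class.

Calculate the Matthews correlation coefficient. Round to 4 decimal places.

0.1891

MCC = (TP·TN − FP·FN) / √((TP+FP)(TP+FN)(TN+FP)(TN+FN))
Numerator = 47·225 − 66·66 = 6219
Denominator = √(113·113·291·291) = √1081291689 = 32883.0000
MCC = 6219 / 32883.0000 = 0.1891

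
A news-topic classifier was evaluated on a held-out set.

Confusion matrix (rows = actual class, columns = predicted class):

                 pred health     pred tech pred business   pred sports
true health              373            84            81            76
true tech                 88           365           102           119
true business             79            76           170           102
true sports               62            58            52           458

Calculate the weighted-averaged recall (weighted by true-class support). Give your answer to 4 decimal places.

0.5825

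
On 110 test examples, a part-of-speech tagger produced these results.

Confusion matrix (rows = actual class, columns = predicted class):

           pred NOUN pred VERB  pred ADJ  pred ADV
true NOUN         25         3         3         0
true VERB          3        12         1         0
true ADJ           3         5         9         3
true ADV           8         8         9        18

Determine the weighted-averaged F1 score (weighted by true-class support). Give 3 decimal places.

0.578

Per-class F1 score (2·TP/(2·TP+FP+FN)):
  NOUN: TP=25, FP=3+3+8=14, FN=3+3+0=6 → 50/70 = 0.7143
  VERB: TP=12, FP=3+5+8=16, FN=3+1+0=4 → 24/44 = 0.5455
  ADJ: TP=9, FP=3+1+9=13, FN=3+5+3=11 → 18/42 = 0.4286
  ADV: TP=18, FP=0+0+3=3, FN=8+8+9=25 → 36/64 = 0.5625
Weighted-F1 score = Σ (supportᵢ/N)·F1 scoreᵢ with N=110: (31/110)·0.7143 + (16/110)·0.5455 + (20/110)·0.4286 + (43/110)·0.5625 = 0.578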